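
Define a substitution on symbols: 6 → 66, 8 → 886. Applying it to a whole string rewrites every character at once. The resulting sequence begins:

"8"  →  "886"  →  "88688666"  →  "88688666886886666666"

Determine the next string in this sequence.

Rewriting the 20 symbols of 88688666886886666666 one by one yields 886 886 66 886 886 66 66 66 886 886 66 886 886 66 66 66 66 66 66 66; concatenated:

886886668868866666668868866688688666666666666666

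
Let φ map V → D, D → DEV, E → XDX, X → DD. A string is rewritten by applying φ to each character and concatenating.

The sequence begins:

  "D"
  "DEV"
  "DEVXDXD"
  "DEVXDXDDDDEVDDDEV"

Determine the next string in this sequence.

DEVXDXDDDDEVDDDEVDEVDEVDEVXDXDDEVDEVDEVXDXD

Applying the rule to each of the 17 symbols of DEVXDXDDDDEVDDDEV gives the pieces DEV XDX D DD DEV DD DEV DEV DEV DEV XDX D DEV DEV DEV XDX D, which concatenate to the answer.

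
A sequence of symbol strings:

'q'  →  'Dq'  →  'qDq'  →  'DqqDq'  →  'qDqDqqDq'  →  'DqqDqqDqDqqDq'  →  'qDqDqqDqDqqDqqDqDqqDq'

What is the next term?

DqqDqqDqDqqDqqDqDqqDqDqqDqqDqDqqDq

This is a Fibonacci-style word recurrence s(k) = s(k−2)·s(k−1): e.g. q·Dq = qDq.
So term 8 is DqqDqqDqDqqDq·qDqDqqDqDqqDqqDqDqqDq.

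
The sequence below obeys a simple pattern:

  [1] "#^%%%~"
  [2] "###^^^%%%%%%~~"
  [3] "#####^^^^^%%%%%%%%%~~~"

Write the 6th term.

###########^^^^^^^^^^^%%%%%%%%%%%%%%%%%%~~~~~~

Term n consists of 2n-1 #'s, followed by 2n-1 ^'s, followed by 3n %'s, followed by n ~'s (n = 1, 2, …).
Setting n = 6 gives 11, 11, 18, 6 characters in each block.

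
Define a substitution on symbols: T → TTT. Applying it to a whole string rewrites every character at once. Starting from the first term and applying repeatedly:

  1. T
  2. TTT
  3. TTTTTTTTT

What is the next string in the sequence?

TTTTTTTTTTTTTTTTTTTTTTTTTTT

Apply φ to TTTTTTTTT symbol by symbol: T→TTT, T→TTT, T→TTT, T→TTT, T→TTT, T→TTT, T→TTT, T→TTT, T→TTT; joined: TTT TTT TTT TTT TTT TTT TTT TTT TTT.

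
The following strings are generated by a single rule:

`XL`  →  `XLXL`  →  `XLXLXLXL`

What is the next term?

Every step duplicates the string.
So the next term is two copies of XLXLXLXL.

XLXLXLXLXLXLXLXL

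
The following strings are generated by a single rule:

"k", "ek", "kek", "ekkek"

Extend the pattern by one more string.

From term 3 onward, concatenate the second-to-last term with the last: k·ek = kek, ek·kek = ekkek, …
Continuing: kek · ekkek gives term 5.

kekekkek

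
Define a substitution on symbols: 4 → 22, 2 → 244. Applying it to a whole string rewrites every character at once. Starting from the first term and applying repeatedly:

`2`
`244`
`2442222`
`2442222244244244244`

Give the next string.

Applying the rule to each of the 19 symbols of 2442222244244244244 gives the pieces 244 22 22 244 244 244 244 244 22 22 244 22 22 244 22 22 244 22 22, which concatenate to the answer.

24422222442442442442442222244222224422222442222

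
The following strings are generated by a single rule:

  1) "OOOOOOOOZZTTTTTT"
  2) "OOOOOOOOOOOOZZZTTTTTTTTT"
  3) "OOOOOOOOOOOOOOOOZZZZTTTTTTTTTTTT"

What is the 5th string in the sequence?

Term n consists of 4n O's, followed by n Z's, followed by 3n T's, where the shown terms are n = 2, 3, 4.
Setting n = 6 gives 24, 6, 18 characters in each block.

OOOOOOOOOOOOOOOOOOOOOOOOZZZZZZTTTTTTTTTTTTTTTTTT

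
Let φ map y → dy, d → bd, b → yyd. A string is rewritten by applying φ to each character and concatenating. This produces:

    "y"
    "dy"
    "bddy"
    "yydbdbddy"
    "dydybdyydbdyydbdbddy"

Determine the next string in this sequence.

bddybddyyydbddydybdyydbddydybdyydbdyydbdbddy

Replace each of the 20 characters of dydybdyydbdyydbdbddy in place — bd dy bd dy yyd bd dy dy bd yyd bd dy dy bd yyd bd yyd bd bd dy — and concatenate.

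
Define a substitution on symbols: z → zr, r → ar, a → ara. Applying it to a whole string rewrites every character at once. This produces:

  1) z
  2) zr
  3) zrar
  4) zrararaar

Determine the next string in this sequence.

Apply φ to zrararaar symbol by symbol: z→zr, r→ar, a→ara, r→ar, a→ara, r→ar, a→ara, a→ara, r→ar; joined: zr ar ara ar ara ar ara ara ar.

zrararaararaararaaraar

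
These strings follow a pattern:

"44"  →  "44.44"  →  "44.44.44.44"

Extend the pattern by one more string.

44.44.44.44.44.44.44.44

s(k+1) = s(k)·.·s(k) — each term doubles the last with '.' between the halves.
So the next term is two copies of 44.44.44.44 with '.' between the halves.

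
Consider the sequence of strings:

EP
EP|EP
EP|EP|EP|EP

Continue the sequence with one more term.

Each string is two copies of the previous one joined by '|'.
So the next term is two copies of EP|EP|EP|EP with '|' between the halves.

EP|EP|EP|EP|EP|EP|EP|EP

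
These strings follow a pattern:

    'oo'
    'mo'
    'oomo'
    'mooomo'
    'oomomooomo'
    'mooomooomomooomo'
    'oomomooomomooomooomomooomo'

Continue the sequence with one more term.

mooomooomomooomooomomooomomooomooomomooomo

Each term (from the third on) is the two preceding terms concatenated in order: term 3 = oo·mo = oomo.
The next term joins mooomooomomooomo and oomomooomomooomooomomooomo.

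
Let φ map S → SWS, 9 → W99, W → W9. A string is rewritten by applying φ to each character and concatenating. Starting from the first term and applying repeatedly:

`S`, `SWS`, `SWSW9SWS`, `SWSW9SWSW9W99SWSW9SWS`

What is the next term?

Rewriting the 21 symbols of SWSW9SWSW9W99SWSW9SWS one by one yields SWS W9 SWS W9 W99 SWS W9 SWS W9 W99 W9 W99 W99 SWS W9 SWS W9 W99 SWS W9 SWS; concatenated:

SWSW9SWSW9W99SWSW9SWSW9W99W9W99W99SWSW9SWSW9W99SWSW9SWS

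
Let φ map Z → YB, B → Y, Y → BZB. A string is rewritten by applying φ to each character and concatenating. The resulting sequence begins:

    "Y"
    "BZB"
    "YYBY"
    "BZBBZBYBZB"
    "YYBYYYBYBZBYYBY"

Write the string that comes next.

Rewriting the 15 symbols of YYBYYYBYBZBYYBY one by one yields BZB BZB Y BZB BZB BZB Y BZB Y YB Y BZB BZB Y BZB; concatenated:

BZBBZBYBZBBZBBZBYBZBYYBYBZBBZBYBZB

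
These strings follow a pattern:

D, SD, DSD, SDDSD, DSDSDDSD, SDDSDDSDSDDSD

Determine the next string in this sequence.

This is a Fibonacci-style word recurrence s(k) = s(k−2)·s(k−1): e.g. D·SD = DSD.
The next term joins DSDSDDSD and SDDSDDSDSDDSD.

DSDSDDSDSDDSDDSDSDDSD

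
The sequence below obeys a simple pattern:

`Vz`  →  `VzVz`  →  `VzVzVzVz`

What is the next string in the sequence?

s(k+1) = s(k)·s(k) — each term doubles the last.
One more doubling of VzVzVzVz gives the answer.

VzVzVzVzVzVzVzVz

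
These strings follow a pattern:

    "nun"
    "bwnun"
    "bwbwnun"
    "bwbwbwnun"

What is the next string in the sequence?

The strings grow by a fixed prefix bw each time.
Applying this once more to bwbwbwnun:

bwbwbwbwnun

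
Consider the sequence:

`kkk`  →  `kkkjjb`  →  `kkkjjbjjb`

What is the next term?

Every step adds jjb to the end: s(k+1) = s(k)·jjb.
Applying this once more to kkkjjbjjb:

kkkjjbjjbjjb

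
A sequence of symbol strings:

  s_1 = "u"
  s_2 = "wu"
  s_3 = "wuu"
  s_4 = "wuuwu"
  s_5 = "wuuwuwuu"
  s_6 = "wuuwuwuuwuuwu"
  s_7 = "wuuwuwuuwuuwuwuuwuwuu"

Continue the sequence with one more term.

wuuwuwuuwuuwuwuuwuwuuwuuwuwuuwuuwu

From term 3 onward, concatenate the last term with the second-to-last: wu·u = wuu, wuu·wu = wuuwu, …
The next term joins wuuwuwuuwuuwuwuuwuwuu and wuuwuwuuwuuwu.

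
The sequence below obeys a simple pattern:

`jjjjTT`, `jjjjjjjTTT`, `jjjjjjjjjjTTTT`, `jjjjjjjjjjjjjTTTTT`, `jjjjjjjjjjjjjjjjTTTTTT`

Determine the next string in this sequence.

jjjjjjjjjjjjjjjjjjjTTTTTTT

Term n consists of 3n+1 j's, followed by n+1 T's (n = 1, 2, …).
Setting n = 6 gives 19, 7 characters in each block.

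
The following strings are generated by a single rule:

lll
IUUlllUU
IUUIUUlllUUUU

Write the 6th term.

IUUIUUIUUIUUIUUlllUUUUUUUUUU

Every step adds IUU to the front and UU to the end of the previous string.
From IUUIUUlllUUUU, 3 further steps: IUUIUUlllUUUU → IUUIUUIUUlllUUUUUU → IUUIUUIUUIUUlllUUUUUUUU → (answer).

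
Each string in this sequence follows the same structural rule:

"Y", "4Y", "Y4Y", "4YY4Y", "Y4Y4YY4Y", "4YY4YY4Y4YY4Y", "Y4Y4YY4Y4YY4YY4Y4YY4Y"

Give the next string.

Each term (from the third on) is the two preceding terms concatenated in order: term 3 = Y·4Y = Y4Y.
Continuing: 4YY4YY4Y4YY4Y · Y4Y4YY4Y4YY4YY4Y4YY4Y gives term 8.

4YY4YY4Y4YY4YY4Y4YY4Y4YY4YY4Y4YY4Y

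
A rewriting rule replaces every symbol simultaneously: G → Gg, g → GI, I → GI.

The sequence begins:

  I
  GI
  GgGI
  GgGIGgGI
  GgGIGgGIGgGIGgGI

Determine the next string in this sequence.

Replace each of the 16 characters of GgGIGgGIGgGIGgGI in place — Gg GI Gg GI Gg GI Gg GI Gg GI Gg GI Gg GI Gg GI — and concatenate.

GgGIGgGIGgGIGgGIGgGIGgGIGgGIGgGI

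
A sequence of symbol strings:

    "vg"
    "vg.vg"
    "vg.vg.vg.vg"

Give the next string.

Every step duplicates the string with '.' between the halves.
Doubling vg.vg.vg.vg with '.' between the halves:

vg.vg.vg.vg.vg.vg.vg.vg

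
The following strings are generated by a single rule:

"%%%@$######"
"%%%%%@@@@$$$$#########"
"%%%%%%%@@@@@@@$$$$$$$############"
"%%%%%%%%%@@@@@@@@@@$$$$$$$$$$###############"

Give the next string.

%%%%%%%%%%%@@@@@@@@@@@@@$$$$$$$$$$$$$##################

Term n consists of 2n+1 %'s, followed by 3n-2 @'s, followed by 3n-2 $'s, followed by 3n+3 #'s (n = 1, 2, …).
Setting n = 5 gives 11, 13, 13, 18 characters in each block.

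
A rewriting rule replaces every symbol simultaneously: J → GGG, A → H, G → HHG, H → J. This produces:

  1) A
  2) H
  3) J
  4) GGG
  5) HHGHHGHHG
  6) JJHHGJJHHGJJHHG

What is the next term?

GGGGGGJJHHGGGGGGGJJHHGGGGGGGJJHHG

φ(JJHHGJJHHGJJHHG) expands symbol-by-symbol to GGG GGG J J HHG GGG GGG J J HHG GGG GGG J J HHG; joining the 15 pieces gives the next term.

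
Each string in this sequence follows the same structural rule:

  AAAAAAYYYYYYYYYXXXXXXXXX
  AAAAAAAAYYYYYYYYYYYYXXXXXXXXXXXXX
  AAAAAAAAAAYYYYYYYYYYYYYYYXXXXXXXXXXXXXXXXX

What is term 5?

AAAAAAAAAAAAAAYYYYYYYYYYYYYYYYYYYYYXXXXXXXXXXXXXXXXXXXXXXXXX

Term n consists of 2n+2 A's, followed by 3n+3 Y's, followed by 4n+1 X's, where the shown terms are n = 2, 3, 4.
Setting n = 6 gives 14, 21, 25 characters in each block.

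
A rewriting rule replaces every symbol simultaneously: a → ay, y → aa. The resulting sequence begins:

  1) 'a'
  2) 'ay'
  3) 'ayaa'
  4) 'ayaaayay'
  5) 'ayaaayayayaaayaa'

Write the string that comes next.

Rewriting the 16 symbols of ayaaayayayaaayaa one by one yields ay aa ay ay ay aa ay aa ay aa ay ay ay aa ay ay; concatenated:

ayaaayayayaaayaaayaaayayayaaayay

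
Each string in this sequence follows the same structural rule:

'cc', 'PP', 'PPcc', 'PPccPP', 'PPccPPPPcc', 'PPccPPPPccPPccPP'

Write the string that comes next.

Each term (from the third on) is the previous term followed by the one before it: term 3 = PP·cc = PPcc.
Continuing: PPccPPPPccPPccPP · PPccPPPPcc gives term 7.

PPccPPPPccPPccPPPPccPPPPcc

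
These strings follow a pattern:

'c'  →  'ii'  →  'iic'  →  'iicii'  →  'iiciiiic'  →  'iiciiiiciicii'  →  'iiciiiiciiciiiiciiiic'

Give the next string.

From term 3 onward, concatenate the last term with the second-to-last: ii·c = iic, iic·ii = iicii, …
So term 8 is iiciiiiciiciiiiciiiic·iiciiiiciicii.

iiciiiiciiciiiiciiiiciiciiiiciicii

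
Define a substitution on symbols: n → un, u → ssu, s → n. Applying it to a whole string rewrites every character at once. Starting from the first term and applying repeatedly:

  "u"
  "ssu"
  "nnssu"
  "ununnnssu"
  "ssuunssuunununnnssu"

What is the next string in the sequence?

Applying the rule to each of the 19 symbols of ssuunssuunununnnssu gives the pieces n n ssu ssu un n n ssu ssu un ssu un ssu un un un n n ssu, which concatenate to the answer.

nnssussuunnnssussuunssuunssuunununnnssu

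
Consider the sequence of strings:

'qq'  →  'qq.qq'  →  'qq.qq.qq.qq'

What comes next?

Each string is two copies of the previous one joined by '.'.
So the next term is two copies of qq.qq.qq.qq with '.' between the halves.

qq.qq.qq.qq.qq.qq.qq.qq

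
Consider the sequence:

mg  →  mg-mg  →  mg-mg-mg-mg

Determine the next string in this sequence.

Each string is two copies of the previous one joined by '-'.
Doubling mg-mg-mg-mg with '-' between the halves:

mg-mg-mg-mg-mg-mg-mg-mg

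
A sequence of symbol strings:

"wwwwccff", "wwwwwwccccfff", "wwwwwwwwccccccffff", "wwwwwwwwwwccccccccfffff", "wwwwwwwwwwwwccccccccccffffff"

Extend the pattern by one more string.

wwwwwwwwwwwwwwccccccccccccfffffff

Each string has the form w^{2n+2} c^{2n} f^{n+1} (n = 1, 2, …).
At n = 6 the blocks have lengths 14, 12, 7.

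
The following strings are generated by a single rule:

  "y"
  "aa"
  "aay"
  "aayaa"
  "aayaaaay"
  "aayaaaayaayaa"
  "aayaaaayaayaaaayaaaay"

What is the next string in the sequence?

aayaaaayaayaaaayaaaayaayaaaayaayaa

Each term (from the third on) is the previous term followed by the one before it: term 3 = aa·y = aay.
So term 8 is aayaaaayaayaaaayaaaay·aayaaaayaayaa.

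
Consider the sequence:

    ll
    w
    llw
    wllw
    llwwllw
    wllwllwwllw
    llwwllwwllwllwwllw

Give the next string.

wllwllwwllwllwwllwwllwllwwllw

Each term (from the third on) is the two preceding terms concatenated in order: term 3 = ll·w = llw.
Continuing: wllwllwwllw · llwwllwwllwllwwllw gives term 8.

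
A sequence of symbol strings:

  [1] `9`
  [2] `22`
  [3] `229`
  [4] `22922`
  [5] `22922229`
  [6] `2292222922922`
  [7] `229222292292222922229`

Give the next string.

Each term (from the third on) is the previous term followed by the one before it: term 3 = 22·9 = 229.
The next term joins 229222292292222922229 and 2292222922922.

2292222922922229222292292222922922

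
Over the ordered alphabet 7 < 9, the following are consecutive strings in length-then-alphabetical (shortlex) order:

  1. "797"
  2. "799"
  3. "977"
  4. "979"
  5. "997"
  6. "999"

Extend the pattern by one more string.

7777

999 is the last string of length 3, so the next is the first of length 4: 7 repeated 4 times.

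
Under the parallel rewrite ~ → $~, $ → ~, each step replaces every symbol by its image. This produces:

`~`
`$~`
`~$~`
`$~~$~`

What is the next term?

~$~$~~$~

Apply φ to $~~$~ symbol by symbol: $→~, ~→$~, ~→$~, $→~, ~→$~; joined: ~ $~ $~ ~ $~.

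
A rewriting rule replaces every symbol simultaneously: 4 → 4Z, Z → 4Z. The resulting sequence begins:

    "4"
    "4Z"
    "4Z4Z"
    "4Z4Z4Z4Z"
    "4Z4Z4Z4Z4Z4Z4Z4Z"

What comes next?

Replace each of the 16 characters of 4Z4Z4Z4Z4Z4Z4Z4Z in place — 4Z 4Z 4Z 4Z 4Z 4Z 4Z 4Z 4Z 4Z 4Z 4Z 4Z 4Z 4Z 4Z — and concatenate.

4Z4Z4Z4Z4Z4Z4Z4Z4Z4Z4Z4Z4Z4Z4Z4Z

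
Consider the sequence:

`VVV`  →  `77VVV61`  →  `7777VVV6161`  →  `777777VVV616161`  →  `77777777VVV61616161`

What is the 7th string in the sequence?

s(k+1) = 77·s(k)·61, so each term gains 77 as a prefix and 61 as a suffix.
From 77777777VVV61616161, 2 further steps: 77777777VVV61616161 → 7777777777VVV6161616161 → (answer).

777777777777VVV616161616161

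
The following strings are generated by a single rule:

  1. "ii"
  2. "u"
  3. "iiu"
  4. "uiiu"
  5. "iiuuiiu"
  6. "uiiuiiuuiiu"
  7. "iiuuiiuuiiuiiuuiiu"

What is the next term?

From term 3 onward, concatenate the second-to-last term with the last: ii·u = iiu, u·iiu = uiiu, …
Continuing: uiiuiiuuiiu · iiuuiiuuiiuiiuuiiu gives term 8.

uiiuiiuuiiuiiuuiiuuiiuiiuuiiu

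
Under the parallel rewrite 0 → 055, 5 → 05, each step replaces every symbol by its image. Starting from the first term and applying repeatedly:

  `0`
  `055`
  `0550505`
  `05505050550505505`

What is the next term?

Rewriting the 17 symbols of 05505050550505505 one by one yields 055 05 05 055 05 055 05 055 05 05 055 05 055 05 05 055 05; concatenated:

05505050550505505055050505505055050505505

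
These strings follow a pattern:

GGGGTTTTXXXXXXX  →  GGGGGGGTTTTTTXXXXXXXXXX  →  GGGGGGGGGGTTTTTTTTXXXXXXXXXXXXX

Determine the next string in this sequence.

GGGGGGGGGGGGGTTTTTTTTTTXXXXXXXXXXXXXXXX

Reading off run lengths: G runs 4, 7, 10; T runs 4, 6, 8; X runs 7, 10, 13 — each is linear in n, where the shown terms are n = 2, 3, 4.
Setting n = 5 gives 13, 10, 16 characters in each block.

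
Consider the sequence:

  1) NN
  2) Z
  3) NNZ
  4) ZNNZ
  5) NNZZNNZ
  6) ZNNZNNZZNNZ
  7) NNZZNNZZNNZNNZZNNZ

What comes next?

ZNNZNNZZNNZNNZZNNZZNNZNNZZNNZ

From term 3 onward, concatenate the second-to-last term with the last: NN·Z = NNZ, Z·NNZ = ZNNZ, …
So term 8 is ZNNZNNZZNNZ·NNZZNNZZNNZNNZZNNZ.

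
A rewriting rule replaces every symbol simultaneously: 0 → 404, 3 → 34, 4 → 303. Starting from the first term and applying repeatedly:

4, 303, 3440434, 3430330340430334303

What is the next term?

φ(3430330340430334303) expands symbol-by-symbol to 34 303 34 404 34 34 404 34 303 404 303 34 404 34 34 303 34 404 34; joining the 19 pieces gives the next term.

34303344043434404343034043033440434343033440434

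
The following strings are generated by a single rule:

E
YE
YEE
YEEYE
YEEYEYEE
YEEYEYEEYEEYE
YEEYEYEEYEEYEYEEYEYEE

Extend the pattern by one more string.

YEEYEYEEYEEYEYEEYEYEEYEEYEYEEYEEYE

This is a Fibonacci-style word recurrence s(k) = s(k−1)·s(k−2): e.g. YE·E = YEE.
The next term joins YEEYEYEEYEEYEYEEYEYEE and YEEYEYEEYEEYE.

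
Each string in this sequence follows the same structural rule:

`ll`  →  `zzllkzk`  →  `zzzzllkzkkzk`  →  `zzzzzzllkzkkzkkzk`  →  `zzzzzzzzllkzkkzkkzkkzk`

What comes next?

zzzzzzzzzzllkzkkzkkzkkzkkzk

Every step adds zz to the front and kzk to the end of the previous string.
So the next term is zz·zzzzzzzzllkzkkzkkzkkzk·kzk.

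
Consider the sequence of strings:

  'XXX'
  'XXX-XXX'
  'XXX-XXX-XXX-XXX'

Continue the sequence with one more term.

Each string is two copies of the previous one joined by '-'.
Doubling XXX-XXX-XXX-XXX with '-' between the halves:

XXX-XXX-XXX-XXX-XXX-XXX-XXX-XXX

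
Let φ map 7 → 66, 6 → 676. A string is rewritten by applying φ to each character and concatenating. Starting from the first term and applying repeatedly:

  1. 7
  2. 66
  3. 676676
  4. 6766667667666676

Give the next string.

Applying the rule to each of the 16 symbols of 6766667667666676 gives the pieces 676 66 676 676 676 676 66 676 676 66 676 676 676 676 66 676, which concatenate to the answer.

67666676676676676666766766667667667667666676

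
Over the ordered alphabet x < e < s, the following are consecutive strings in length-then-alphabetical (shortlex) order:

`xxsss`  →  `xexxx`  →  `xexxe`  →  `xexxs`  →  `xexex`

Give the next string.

Treat xexex as a base-3 numeral over the given alphabet and add one, carrying through any trailing s's.

xexee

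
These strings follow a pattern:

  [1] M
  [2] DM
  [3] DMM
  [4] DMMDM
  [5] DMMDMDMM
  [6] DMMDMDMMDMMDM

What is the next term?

DMMDMDMMDMMDMDMMDMDMM

This is a Fibonacci-style word recurrence s(k) = s(k−1)·s(k−2): e.g. DM·M = DMM.
Continuing: DMMDMDMMDMMDM · DMMDMDMM gives term 7.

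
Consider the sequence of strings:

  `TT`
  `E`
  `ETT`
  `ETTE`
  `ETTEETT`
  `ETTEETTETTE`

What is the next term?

Each term (from the third on) is the previous term followed by the one before it: term 3 = E·TT = ETT.
Continuing: ETTEETTETTE · ETTEETT gives term 7.

ETTEETTETTEETTEETT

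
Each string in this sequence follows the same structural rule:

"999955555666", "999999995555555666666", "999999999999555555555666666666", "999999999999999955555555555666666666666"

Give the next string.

Term n consists of 4n 9's, followed by 2n+3 5's, followed by 3n 6's (n = 1, 2, …).
At n = 5 the blocks have lengths 20, 13, 15.

999999999999999999995555555555555666666666666666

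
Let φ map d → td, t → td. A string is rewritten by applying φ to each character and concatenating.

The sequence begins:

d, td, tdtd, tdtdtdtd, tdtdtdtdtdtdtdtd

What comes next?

φ(tdtdtdtdtdtdtdtd) expands symbol-by-symbol to td td td td td td td td td td td td td td td td; joining the 16 pieces gives the next term.

tdtdtdtdtdtdtdtdtdtdtdtdtdtdtdtd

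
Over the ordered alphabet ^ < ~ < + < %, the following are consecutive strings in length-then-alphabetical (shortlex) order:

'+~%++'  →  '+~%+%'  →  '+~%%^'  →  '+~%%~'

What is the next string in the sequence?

Find the rightmost character of +~%%~ below %, bump it to the next letter, and reset everything to its right to ^.

+~%%+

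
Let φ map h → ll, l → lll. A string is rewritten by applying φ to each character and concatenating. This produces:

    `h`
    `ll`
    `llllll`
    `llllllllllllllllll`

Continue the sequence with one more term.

llllllllllllllllllllllllllllllllllllllllllllllllllllll

φ(llllllllllllllllll) expands symbol-by-symbol to lll lll lll lll lll lll lll lll lll lll lll lll lll lll lll lll lll lll; joining the 18 pieces gives the next term.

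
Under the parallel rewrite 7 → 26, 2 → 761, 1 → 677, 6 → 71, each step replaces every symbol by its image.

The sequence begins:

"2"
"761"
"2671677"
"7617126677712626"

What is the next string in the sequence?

Rewriting the 16 symbols of 7617126677712626 one by one yields 26 71 677 26 677 761 71 71 26 26 26 677 761 71 761 71; concatenated:

26716772667776171712626266777617176171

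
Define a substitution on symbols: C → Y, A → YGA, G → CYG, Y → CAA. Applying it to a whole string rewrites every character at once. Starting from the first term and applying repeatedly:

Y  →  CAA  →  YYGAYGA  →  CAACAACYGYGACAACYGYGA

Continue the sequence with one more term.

Replace each of the 21 characters of CAACAACYGYGACAACYGYGA in place — Y YGA YGA Y YGA YGA Y CAA CYG CAA CYG YGA Y YGA YGA Y CAA CYG CAA CYG YGA — and concatenate.

YYGAYGAYYGAYGAYCAACYGCAACYGYGAYYGAYGAYCAACYGCAACYGYGA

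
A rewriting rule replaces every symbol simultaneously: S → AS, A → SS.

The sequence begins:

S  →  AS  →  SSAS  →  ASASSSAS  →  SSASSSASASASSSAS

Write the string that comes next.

ASASSSASASASSSASSSASSSASASASSSAS

Replace each of the 16 characters of SSASSSASASASSSAS in place — AS AS SS AS AS AS SS AS SS AS SS AS AS AS SS AS — and concatenate.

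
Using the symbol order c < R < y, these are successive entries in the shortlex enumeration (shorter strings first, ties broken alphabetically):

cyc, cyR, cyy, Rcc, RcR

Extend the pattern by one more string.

Rcy

Treat RcR as a base-3 numeral over the given alphabet and add one, carrying through any trailing y's.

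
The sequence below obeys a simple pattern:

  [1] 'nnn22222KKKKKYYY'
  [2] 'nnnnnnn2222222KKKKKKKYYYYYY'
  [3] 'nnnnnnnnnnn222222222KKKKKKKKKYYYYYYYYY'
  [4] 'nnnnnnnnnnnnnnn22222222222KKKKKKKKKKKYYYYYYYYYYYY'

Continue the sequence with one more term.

Each string has the form n^{4n-1} 2^{2n+3} K^{2n+3} Y^{3n} (n = 1, 2, …).
For the next term, n = 5, so the run lengths are 19, 13, 13, 15.

nnnnnnnnnnnnnnnnnnn2222222222222KKKKKKKKKKKKKYYYYYYYYYYYYYYY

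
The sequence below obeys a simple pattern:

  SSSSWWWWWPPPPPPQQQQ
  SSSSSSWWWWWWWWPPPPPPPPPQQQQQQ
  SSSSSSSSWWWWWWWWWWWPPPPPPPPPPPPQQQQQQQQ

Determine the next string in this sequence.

Term n consists of 2n S's, followed by 3n-1 W's, followed by 3n P's, followed by 2n Q's, where the shown terms are n = 2, 3, 4.
Setting n = 5 gives 10, 14, 15, 10 characters in each block.

SSSSSSSSSSWWWWWWWWWWWWWWPPPPPPPPPPPPPPPQQQQQQQQQQ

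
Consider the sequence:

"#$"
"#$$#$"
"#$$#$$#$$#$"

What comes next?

#$$#$$#$$#$$#$$#$$#$$#$

Each string is two copies of the previous one joined by '$'.
So the next term is two copies of #$$#$$#$$#$ with '$' between the halves.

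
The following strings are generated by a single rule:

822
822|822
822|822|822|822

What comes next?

s(k+1) = s(k)·|·s(k) — each term doubles the last with '|' between the halves.
One more doubling of 822|822|822|822 gives the answer.

822|822|822|822|822|822|822|822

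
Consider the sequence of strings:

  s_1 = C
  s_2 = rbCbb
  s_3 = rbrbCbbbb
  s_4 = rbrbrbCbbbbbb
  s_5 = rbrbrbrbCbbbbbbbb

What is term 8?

rbrbrbrbrbrbrbCbbbbbbbbbbbbbb

s(k+1) = rb·s(k)·bb, so each term gains rb as a prefix and bb as a suffix.
From rbrbrbrbCbbbbbbbb, 3 further steps: rbrbrbrbCbbbbbbbb → rbrbrbrbrbCbbbbbbbbbb → rbrbrbrbrbrbCbbbbbbbbbbbb → (answer).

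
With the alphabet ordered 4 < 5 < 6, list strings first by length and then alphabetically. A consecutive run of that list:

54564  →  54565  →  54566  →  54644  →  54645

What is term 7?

Continuing the enumeration 2 steps past 54645: 54645 → 54646 → (answer).

54654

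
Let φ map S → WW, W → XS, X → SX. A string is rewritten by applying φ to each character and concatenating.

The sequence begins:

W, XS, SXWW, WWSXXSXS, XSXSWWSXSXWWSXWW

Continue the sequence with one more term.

Rewriting the 16 symbols of XSXSWWSXSXWWSXWW one by one yields SX WW SX WW XS XS WW SX WW SX XS XS WW SX XS XS; concatenated:

SXWWSXWWXSXSWWSXWWSXXSXSWWSXXSXS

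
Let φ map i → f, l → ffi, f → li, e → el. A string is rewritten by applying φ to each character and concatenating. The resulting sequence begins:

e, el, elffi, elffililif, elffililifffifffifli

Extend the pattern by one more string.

elffililifffifffiflililiflililifliffif

φ(elffililifffifffifli) expands symbol-by-symbol to el ffi li li f ffi f ffi f li li li f li li li f li ffi f; joining the 20 pieces gives the next term.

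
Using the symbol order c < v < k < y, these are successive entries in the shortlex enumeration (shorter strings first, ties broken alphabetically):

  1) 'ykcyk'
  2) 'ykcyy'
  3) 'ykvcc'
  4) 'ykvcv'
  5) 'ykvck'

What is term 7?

Continuing the enumeration 2 steps past ykvck: ykvck → ykvcy → (answer).

ykvvc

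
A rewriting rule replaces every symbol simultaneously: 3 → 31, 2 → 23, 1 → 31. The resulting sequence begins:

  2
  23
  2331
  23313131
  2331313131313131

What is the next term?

23313131313131313131313131313131

Applying the rule to each of the 16 symbols of 2331313131313131 gives the pieces 23 31 31 31 31 31 31 31 31 31 31 31 31 31 31 31, which concatenate to the answer.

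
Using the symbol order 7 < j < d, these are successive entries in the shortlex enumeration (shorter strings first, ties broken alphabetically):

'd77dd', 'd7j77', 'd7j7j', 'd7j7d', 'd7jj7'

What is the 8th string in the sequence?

d7jd7

Advancing 3 positions from d7jj7 through d7jj7 → d7jjj → d7jjd reaches term 8.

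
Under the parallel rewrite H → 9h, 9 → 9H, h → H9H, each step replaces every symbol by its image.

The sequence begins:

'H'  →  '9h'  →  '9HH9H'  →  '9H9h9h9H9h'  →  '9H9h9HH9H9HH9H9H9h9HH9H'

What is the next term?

9H9h9HH9H9H9h9h9H9h9H9h9h9H9h9H9h9HH9H9H9h9h9H9h

φ(9H9h9HH9H9HH9H9H9h9HH9H) expands symbol-by-symbol to 9H 9h 9H H9H 9H 9h 9h 9H 9h 9H 9h 9h 9H 9h 9H 9h 9H H9H 9H 9h 9h 9H 9h; joining the 23 pieces gives the next term.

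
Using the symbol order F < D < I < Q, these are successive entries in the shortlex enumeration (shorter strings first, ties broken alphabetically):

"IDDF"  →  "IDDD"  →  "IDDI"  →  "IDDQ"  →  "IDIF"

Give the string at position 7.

IDII

Continuing the enumeration 2 steps past IDIF: IDIF → IDID → (answer).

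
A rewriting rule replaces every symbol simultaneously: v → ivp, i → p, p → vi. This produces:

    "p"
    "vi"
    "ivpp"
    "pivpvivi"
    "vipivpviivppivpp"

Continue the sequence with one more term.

φ(vipivpviivppivpp) expands symbol-by-symbol to ivp p vi p ivp vi ivp p p ivp vi vi p ivp vi vi; joining the 16 pieces gives the next term.

ivppvipivpviivpppivpvivipivpvivi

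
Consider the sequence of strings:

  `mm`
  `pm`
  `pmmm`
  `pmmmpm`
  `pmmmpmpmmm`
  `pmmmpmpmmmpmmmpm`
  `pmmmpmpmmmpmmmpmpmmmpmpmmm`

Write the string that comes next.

Each term (from the third on) is the previous term followed by the one before it: term 3 = pm·mm = pmmm.
So term 8 is pmmmpmpmmmpmmmpmpmmmpmpmmm·pmmmpmpmmmpmmmpm.

pmmmpmpmmmpmmmpmpmmmpmpmmmpmmmpmpmmmpmmmpm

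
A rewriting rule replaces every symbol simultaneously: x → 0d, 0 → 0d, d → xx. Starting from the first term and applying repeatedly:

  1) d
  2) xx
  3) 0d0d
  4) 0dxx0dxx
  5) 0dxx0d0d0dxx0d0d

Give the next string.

Rewriting the 16 symbols of 0dxx0d0d0dxx0d0d one by one yields 0d xx 0d 0d 0d xx 0d xx 0d xx 0d 0d 0d xx 0d xx; concatenated:

0dxx0d0d0dxx0dxx0dxx0d0d0dxx0dxx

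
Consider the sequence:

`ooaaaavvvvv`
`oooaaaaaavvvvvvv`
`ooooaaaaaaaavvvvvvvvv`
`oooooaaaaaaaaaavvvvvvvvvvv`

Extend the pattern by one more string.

Each string has the form o^{n} a^{2n} v^{2n+1}, where the shown terms are n = 2, 3, 4, 5.
Setting n = 6 gives 6, 12, 13 characters in each block.

ooooooaaaaaaaaaaaavvvvvvvvvvvvv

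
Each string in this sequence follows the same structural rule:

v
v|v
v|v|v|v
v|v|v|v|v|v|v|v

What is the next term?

v|v|v|v|v|v|v|v|v|v|v|v|v|v|v|v

s(k+1) = s(k)·|·s(k) — each term doubles the last with '|' between the halves.
So the next term is two copies of v|v|v|v|v|v|v|v with '|' between the halves.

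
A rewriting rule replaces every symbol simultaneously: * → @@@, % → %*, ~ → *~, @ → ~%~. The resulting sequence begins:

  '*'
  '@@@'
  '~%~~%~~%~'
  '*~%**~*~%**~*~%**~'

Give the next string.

Replace each of the 18 characters of *~%**~*~%**~*~%**~ in place — @@@ *~ %* @@@ @@@ *~ @@@ *~ %* @@@ @@@ *~ @@@ *~ %* @@@ @@@ *~ — and concatenate.

@@@*~%*@@@@@@*~@@@*~%*@@@@@@*~@@@*~%*@@@@@@*~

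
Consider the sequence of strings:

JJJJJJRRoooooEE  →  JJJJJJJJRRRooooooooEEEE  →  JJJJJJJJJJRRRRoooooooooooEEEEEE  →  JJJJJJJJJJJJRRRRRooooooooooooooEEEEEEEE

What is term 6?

JJJJJJJJJJJJJJJJRRRRRRRooooooooooooooooooooEEEEEEEEEEEE

Term n consists of 2n+2 J's, followed by n R's, followed by 3n-1 o's, followed by 2n-2 E's, where the shown terms are n = 2, 3, 4, 5.
Setting n = 7 gives 16, 7, 20, 12 characters in each block.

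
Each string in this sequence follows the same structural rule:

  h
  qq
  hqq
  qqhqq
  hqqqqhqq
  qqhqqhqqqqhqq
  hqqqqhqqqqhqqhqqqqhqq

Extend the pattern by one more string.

qqhqqhqqqqhqqhqqqqhqqqqhqqhqqqqhqq

From term 3 onward, concatenate the second-to-last term with the last: h·qq = hqq, qq·hqq = qqhqq, …
Continuing: qqhqqhqqqqhqq · hqqqqhqqqqhqqhqqqqhqq gives term 8.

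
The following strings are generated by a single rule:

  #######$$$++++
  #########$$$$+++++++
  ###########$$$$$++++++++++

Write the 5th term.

###############$$$$$$$++++++++++++++++

Term n consists of 2n+3 #'s, followed by n+1 $'s, followed by 3n-2 +'s, where the shown terms are n = 2, 3, 4.
Setting n = 6 gives 15, 7, 16 characters in each block.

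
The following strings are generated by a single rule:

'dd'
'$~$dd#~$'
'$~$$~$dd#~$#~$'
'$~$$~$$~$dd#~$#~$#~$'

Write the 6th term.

Every step adds $~$ to the front and #~$ to the end of the previous string.
From $~$$~$$~$dd#~$#~$#~$, 2 further steps: $~$$~$$~$dd#~$#~$#~$ → $~$$~$$~$$~$dd#~$#~$#~$#~$ → (answer).

$~$$~$$~$$~$$~$dd#~$#~$#~$#~$#~$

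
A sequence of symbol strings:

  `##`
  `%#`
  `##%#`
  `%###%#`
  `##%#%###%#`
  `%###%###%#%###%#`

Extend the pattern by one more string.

##%#%###%#%###%###%#%###%#

This is a Fibonacci-style word recurrence s(k) = s(k−2)·s(k−1): e.g. ##·%# = ##%#.
The next term joins ##%#%###%# and %###%###%#%###%#.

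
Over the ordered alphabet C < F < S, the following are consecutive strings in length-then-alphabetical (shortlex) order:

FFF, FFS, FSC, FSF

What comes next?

FSS

The successor of FSF increments the rightmost position that isn't already S and resets every position after it to C.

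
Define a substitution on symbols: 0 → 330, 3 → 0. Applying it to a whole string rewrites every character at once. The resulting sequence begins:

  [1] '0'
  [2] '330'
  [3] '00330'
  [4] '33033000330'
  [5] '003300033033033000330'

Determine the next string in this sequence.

Applying the rule to each of the 21 symbols of 003300033033033000330 gives the pieces 330 330 0 0 330 330 330 0 0 330 0 0 330 0 0 330 330 330 0 0 330, which concatenate to the answer.

3303300033033033000330003300033033033000330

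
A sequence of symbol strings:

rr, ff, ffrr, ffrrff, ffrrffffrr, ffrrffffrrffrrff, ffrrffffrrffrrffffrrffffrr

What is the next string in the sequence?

ffrrffffrrffrrffffrrffffrrffrrffffrrffrrff

Each term (from the third on) is the previous term followed by the one before it: term 3 = ff·rr = ffrr.
The next term joins ffrrffffrrffrrffffrrffffrr and ffrrffffrrffrrff.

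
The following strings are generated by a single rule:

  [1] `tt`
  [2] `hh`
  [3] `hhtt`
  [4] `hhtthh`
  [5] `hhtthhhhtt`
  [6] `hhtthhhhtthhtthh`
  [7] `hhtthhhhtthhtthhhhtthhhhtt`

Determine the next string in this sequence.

From term 3 onward, concatenate the last term with the second-to-last: hh·tt = hhtt, hhtt·hh = hhtthh, …
So term 8 is hhtthhhhtthhtthhhhtthhhhtt·hhtthhhhtthhtthh.

hhtthhhhtthhtthhhhtthhhhtthhtthhhhtthhtthh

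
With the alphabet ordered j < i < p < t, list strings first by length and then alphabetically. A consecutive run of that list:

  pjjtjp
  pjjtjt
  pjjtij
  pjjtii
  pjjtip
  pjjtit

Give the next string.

Treat pjjtit as a base-4 numeral over the given alphabet and add one, carrying through any trailing t's.

pjjtpj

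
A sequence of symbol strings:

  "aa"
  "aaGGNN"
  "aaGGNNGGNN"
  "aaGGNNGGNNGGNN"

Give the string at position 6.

Each term is the previous one with GGNN appended.
From aaGGNNGGNNGGNN, 2 further steps: aaGGNNGGNNGGNN → aaGGNNGGNNGGNNGGNN → (answer).

aaGGNNGGNNGGNNGGNNGGNN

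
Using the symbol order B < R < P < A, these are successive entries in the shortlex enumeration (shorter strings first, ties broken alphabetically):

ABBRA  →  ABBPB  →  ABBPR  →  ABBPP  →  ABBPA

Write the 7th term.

Continuing the enumeration 2 steps past ABBPA: ABBPA → ABBAB → (answer).

ABBAR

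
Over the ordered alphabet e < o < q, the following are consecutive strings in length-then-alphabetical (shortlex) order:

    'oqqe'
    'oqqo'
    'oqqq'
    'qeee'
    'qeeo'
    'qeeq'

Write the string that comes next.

qeoe

Find the rightmost character of qeeq below q, bump it to the next letter, and reset everything to its right to e.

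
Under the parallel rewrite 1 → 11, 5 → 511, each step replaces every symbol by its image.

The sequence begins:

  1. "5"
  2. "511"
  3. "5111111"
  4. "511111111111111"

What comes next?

Applying the rule to each of the 15 symbols of 511111111111111 gives the pieces 511 11 11 11 11 11 11 11 11 11 11 11 11 11 11, which concatenate to the answer.

5111111111111111111111111111111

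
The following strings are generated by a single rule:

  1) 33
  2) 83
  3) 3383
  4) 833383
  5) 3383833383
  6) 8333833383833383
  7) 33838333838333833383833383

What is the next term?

Each term (from the third on) is the two preceding terms concatenated in order: term 3 = 33·83 = 3383.
Continuing: 8333833383833383 · 33838333838333833383833383 gives term 8.

833383338383338333838333838333833383833383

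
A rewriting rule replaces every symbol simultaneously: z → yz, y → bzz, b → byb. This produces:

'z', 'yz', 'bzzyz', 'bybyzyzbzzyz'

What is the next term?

Apply φ to bybyzyzbzzyz symbol by symbol: b→byb, y→bzz, b→byb, y→bzz, z→yz, y→bzz, z→yz, b→byb, z→yz, z→yz, y→bzz, z→yz; joined: byb bzz byb bzz yz bzz yz byb yz yz bzz yz.

bybbzzbybbzzyzbzzyzbybyzyzbzzyz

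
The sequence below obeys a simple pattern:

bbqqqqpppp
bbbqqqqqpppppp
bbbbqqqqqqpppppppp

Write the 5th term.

bbbbbbqqqqqqqqpppppppppppp

Each string has the form b^{n} q^{n+2} p^{2n}, where the shown terms are n = 2, 3, 4.
For term 5, n = 6, so the run lengths are 6, 8, 12.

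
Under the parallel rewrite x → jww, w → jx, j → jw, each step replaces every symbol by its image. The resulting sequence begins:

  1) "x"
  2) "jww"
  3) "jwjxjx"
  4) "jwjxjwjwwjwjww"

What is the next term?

jwjxjwjwwjwjxjwjxjxjwjxjwjxjx

Replace each of the 14 characters of jwjxjwjwwjwjww in place — jw jx jw jww jw jx jw jx jx jw jx jw jx jx — and concatenate.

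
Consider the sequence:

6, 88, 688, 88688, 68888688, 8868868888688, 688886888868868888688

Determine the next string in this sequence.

8868868888688688886888868868888688

Each term (from the third on) is the two preceding terms concatenated in order: term 3 = 6·88 = 688.
The next term joins 8868868888688 and 688886888868868888688.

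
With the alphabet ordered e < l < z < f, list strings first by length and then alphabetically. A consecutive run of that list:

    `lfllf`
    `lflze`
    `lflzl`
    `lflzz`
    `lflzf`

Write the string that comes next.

Treat lflzf as a base-4 numeral over the given alphabet and add one, carrying through any trailing f's.

lflfe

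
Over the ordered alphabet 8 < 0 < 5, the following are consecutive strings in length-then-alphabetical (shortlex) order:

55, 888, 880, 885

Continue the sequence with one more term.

808

The successor of 885 increments the rightmost position that isn't already 5 and resets every position after it to 8.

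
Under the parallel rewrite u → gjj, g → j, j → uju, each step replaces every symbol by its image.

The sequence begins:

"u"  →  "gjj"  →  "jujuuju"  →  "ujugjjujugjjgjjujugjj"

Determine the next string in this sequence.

Replace each of the 21 characters of ujugjjujugjjgjjujugjj in place — gjj uju gjj j uju uju gjj uju gjj j uju uju j uju uju gjj uju gjj j uju uju — and concatenate.

gjjujugjjjujuujugjjujugjjjujuujujujuujugjjujugjjjujuuju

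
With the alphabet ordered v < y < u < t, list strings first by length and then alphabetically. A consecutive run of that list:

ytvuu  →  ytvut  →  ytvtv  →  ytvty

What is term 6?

ytvtt

Advancing 2 positions from ytvty through ytvty → ytvtu reaches term 6.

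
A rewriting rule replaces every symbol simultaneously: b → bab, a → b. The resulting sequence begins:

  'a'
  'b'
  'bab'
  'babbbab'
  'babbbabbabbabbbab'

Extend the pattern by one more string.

Rewriting the 17 symbols of babbbabbabbabbbab one by one yields bab b bab bab bab b bab bab b bab bab b bab bab bab b bab; concatenated:

babbbabbabbabbbabbabbbabbabbbabbabbabbbab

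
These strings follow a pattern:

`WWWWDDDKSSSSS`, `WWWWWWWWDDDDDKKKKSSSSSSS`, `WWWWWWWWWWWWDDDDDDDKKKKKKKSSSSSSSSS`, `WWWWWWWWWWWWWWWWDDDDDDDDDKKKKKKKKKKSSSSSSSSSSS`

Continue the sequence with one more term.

Term n consists of 4n W's, followed by 2n+1 D's, followed by 3n-2 K's, followed by 2n+3 S's (n = 1, 2, …).
For the next term, n = 5, so the run lengths are 20, 11, 13, 13.

WWWWWWWWWWWWWWWWWWWWDDDDDDDDDDDKKKKKKKKKKKKKSSSSSSSSSSSSS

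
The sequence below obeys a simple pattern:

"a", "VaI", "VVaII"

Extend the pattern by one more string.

s(k+1) = V·s(k)·I, so each term gains V as a prefix and I as a suffix.
Applying this once more to VVaII:

VVVaIII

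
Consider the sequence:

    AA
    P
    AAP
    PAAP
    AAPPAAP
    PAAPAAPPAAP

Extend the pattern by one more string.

AAPPAAPPAAPAAPPAAP

This is a Fibonacci-style word recurrence s(k) = s(k−2)·s(k−1): e.g. AA·P = AAP.
So term 7 is AAPPAAP·PAAPAAPPAAP.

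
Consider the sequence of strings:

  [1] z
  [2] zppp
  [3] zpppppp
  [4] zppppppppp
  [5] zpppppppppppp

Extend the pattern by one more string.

zppppppppppppppp

Each term is the previous one with ppp appended.
One more step from zpppppppppppp gives the answer.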